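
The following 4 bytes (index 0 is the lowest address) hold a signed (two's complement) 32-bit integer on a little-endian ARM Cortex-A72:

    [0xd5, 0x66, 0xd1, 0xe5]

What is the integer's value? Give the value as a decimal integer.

-439261483

Little-endian stores the least-significant byte at the lowest address.
Reassemble most-significant byte first: E5 D1 66 D5 → 0xE5D166D5.
Top bit is set, so as a signed 32-bit value this is 0xE5D166D5 − 2^32 = -439261483.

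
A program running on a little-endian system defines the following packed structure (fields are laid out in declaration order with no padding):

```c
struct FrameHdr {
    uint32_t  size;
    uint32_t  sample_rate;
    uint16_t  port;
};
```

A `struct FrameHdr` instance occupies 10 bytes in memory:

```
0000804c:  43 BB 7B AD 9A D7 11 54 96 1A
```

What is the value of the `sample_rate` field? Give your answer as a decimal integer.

`sample_rate` follows `size` (4 bytes), so it starts at byte offset 4 and occupies 4 bytes.
Bytes at offsets 4..7: 9A D7 11 54.
Little-endian stores the least-significant byte at the lowest address.
Reassemble most-significant byte first: 54 11 D7 9A → 0x5411D79A.
0x5411D79A = 1410455450.

1410455450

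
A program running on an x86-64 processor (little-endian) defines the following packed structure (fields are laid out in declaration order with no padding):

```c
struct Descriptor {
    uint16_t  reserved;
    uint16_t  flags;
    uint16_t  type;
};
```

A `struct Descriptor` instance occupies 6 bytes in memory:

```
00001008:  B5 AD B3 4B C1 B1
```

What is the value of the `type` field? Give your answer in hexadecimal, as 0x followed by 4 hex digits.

`type` follows `reserved` (2 B), `flags` (2 B), so it starts at offset 2 + 2 = 4 and occupies 2 bytes.
Bytes at offsets 4..5: C1 B1.
Little-endian: lowest address holds the least-significant byte.
Reassemble most-significant byte first: B1 C1 → 0xB1C1.

0xB1C1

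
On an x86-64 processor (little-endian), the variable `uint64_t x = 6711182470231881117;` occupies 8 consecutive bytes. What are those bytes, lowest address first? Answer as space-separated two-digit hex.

9D F5 FF 38 E6 E8 22 5D

6711182470231881117 in hexadecimal, padded to 64 bits, is 0x5D22E8E638FFF59D.
Split into bytes (most-significant first): 5D 22 E8 E6 38 FF F5 9D.
In little-endian order the low byte comes first in memory.
So at ascending addresses the bytes are 9D F5 FF 38 E6 E8 22 5D.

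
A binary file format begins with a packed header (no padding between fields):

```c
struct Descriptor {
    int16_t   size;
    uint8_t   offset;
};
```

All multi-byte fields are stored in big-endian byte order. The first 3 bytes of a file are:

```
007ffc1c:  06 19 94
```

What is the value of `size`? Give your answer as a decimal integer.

1561

`size` is the first field, at byte offset 0, occupying 2 bytes.
Bytes at offsets 0..1: 06 19.
In big-endian order the high byte comes first in memory.
The bytes are already most-significant first: 0x0619.
0x0619 = 1561.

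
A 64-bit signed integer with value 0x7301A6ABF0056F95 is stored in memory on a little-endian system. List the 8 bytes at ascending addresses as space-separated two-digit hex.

Split into bytes (most-significant first): 73 01 A6 AB F0 05 6F 95.
Little-endian stores the least-significant byte at the lowest address.
So at ascending addresses the bytes are 95 6F 05 F0 AB A6 01 73.

95 6F 05 F0 AB A6 01 73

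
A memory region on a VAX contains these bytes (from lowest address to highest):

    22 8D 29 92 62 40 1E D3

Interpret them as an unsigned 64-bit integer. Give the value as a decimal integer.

In little-endian order the low byte comes first in memory.
Reassemble most-significant byte first: D3 1E 40 62 92 29 8D 22 → 0xD31E406292298D22.
0xD31E406292298D22 = 15212667383407283490.

15212667383407283490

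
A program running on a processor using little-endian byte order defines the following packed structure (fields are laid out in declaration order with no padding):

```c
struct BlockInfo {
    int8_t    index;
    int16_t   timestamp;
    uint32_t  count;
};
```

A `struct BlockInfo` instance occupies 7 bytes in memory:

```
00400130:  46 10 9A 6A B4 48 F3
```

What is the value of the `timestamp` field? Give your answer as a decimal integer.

`timestamp` follows `index` (1 byte), so it starts at byte offset 1 and occupies 2 bytes.
Bytes at offsets 1..2: 10 9A.
In little-endian order the low byte comes first in memory.
Reassemble most-significant byte first: 9A 10 → 0x9A10.
Top bit is set, so as a signed 16-bit value this is 0x9A10 − 2^16 = -26096.

-26096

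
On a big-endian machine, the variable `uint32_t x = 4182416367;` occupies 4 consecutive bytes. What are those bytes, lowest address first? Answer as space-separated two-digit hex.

F9 4A 9B EF

4182416367 in hexadecimal, padded to 32 bits, is 0xF94A9BEF.
Split into bytes (most-significant first): F9 4A 9B EF.
Big-endian: lowest address holds the most-significant byte.
So the memory order matches the most-significant-first order: F9 4A 9B EF.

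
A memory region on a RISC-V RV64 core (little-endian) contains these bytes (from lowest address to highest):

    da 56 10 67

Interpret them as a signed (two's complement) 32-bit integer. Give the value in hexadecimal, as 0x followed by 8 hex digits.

In little-endian order the low byte comes first in memory.
Reassemble most-significant byte first: 67 10 56 DA → 0x671056DA.

0x671056DA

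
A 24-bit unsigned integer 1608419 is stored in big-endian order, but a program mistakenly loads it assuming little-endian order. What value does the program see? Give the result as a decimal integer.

1608419 in 24-bit hexadecimal is 0x188AE3.
Stored big-endian, the bytes at ascending addresses are 18 8A E3.
Read back as little-endian, the first byte is least significant, giving 0xE38A18.
0xE38A18 = 14912024.

14912024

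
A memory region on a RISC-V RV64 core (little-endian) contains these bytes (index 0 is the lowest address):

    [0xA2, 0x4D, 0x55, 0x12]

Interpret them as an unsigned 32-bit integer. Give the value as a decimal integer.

Little-endian stores the least-significant byte at the lowest address.
Reassemble most-significant byte first: 12 55 4D A2 → 0x12554DA2.
0x12554DA2 = 307580322.

307580322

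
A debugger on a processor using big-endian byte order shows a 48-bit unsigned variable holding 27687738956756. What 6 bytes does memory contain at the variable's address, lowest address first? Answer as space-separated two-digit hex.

27687738956756 in hexadecimal, padded to 48 bits, is 0x192E8DD85BD4.
Split into bytes (most-significant first): 19 2E 8D D8 5B D4.
Big-endian: lowest address holds the most-significant byte.
So the memory order matches the most-significant-first order: 19 2E 8D D8 5B D4.

19 2E 8D D8 5B D4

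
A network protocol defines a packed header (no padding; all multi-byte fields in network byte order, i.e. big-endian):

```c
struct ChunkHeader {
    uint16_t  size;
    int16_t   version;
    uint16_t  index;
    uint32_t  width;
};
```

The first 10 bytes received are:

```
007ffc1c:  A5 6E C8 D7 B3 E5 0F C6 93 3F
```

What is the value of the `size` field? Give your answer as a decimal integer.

`size` is the first field, at byte offset 0, occupying 2 bytes.
Bytes at offsets 0..1: A5 6E.
Big-endian stores the most-significant byte at the lowest address.
The bytes are already most-significant first: 0xA56E.
0xA56E = 42350.

42350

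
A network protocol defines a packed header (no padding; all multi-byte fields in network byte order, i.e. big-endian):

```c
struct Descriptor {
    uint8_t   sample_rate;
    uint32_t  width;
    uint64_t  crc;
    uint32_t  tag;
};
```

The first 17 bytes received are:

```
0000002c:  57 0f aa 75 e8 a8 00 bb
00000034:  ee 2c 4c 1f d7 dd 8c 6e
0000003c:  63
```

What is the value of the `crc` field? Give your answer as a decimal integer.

12105882429991690199

`crc` follows `sample_rate` (1 B), `width` (4 B), so it starts at offset 1 + 4 = 5 and occupies 8 bytes.
Bytes at offsets 5..12: A8 00 BB EE 2C 4C 1F D7.
Big-endian stores the most-significant byte at the lowest address.
The bytes are already most-significant first: 0xA800BBEE2C4C1FD7.
0xA800BBEE2C4C1FD7 = 12105882429991690199.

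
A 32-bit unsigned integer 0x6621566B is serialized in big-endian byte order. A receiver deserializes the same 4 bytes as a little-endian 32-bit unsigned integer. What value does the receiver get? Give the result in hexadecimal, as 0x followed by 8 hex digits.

Stored big-endian, the bytes at ascending addresses are 66 21 56 6B.
Read back as little-endian, the first byte is least significant, giving 0x6B562166.

0x6B562166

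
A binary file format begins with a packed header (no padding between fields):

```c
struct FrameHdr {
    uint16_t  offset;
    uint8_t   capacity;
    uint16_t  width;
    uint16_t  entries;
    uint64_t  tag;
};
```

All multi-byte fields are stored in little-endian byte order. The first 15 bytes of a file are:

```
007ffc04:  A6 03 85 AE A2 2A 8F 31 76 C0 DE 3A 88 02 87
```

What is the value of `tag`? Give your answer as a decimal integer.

`tag` follows `offset` (2 B), `capacity` (1 B), `width` (2 B), `entries` (2 B), so it starts at offset 2 + 1 + 2 + 2 = 7 and occupies 8 bytes.
Bytes at offsets 7..14: 31 76 C0 DE 3A 88 02 87.
Little-endian stores the least-significant byte at the lowest address.
Reassemble most-significant byte first: 87 02 88 3A DE C0 76 31 → 0x8702883ADEC07631.
0x8702883ADEC07631 = 9728487931500328497.

9728487931500328497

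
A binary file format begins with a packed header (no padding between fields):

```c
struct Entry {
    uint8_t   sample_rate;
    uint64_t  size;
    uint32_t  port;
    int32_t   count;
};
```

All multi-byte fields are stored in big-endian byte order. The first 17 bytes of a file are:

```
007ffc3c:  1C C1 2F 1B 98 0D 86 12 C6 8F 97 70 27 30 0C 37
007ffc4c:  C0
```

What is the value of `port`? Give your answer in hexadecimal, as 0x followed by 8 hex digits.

0x8F977027

`port` follows `sample_rate` (1 B), `size` (8 B), so it starts at offset 1 + 8 = 9 and occupies 4 bytes.
Bytes at offsets 9..12: 8F 97 70 27.
Big-endian: lowest address holds the most-significant byte.
The bytes are already most-significant first: 0x8F977027.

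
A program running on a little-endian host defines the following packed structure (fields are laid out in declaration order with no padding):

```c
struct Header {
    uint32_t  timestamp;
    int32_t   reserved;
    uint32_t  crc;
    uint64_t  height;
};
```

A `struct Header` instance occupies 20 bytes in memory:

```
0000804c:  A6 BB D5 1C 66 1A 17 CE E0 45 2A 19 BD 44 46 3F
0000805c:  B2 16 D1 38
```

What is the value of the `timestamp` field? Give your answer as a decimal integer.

483769254

`timestamp` is the first field, at byte offset 0, occupying 4 bytes.
Bytes at offsets 0..3: A6 BB D5 1C.
Little-endian: lowest address holds the least-significant byte.
Reassemble most-significant byte first: 1C D5 BB A6 → 0x1CD5BBA6.
0x1CD5BBA6 = 483769254.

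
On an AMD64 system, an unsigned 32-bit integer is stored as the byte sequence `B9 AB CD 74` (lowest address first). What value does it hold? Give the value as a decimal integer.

1959635897

Little-endian: lowest address holds the least-significant byte.
Reassemble most-significant byte first: 74 CD AB B9 → 0x74CDABB9.
0x74CDABB9 = 1959635897.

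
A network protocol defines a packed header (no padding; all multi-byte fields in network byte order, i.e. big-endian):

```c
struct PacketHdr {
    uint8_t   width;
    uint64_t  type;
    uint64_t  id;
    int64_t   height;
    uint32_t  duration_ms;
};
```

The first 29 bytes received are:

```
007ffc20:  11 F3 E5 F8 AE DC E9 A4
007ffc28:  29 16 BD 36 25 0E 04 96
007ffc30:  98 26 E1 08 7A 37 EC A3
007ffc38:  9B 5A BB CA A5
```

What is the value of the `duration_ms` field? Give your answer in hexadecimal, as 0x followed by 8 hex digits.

`duration_ms` follows `width` (1 B), `type` (8 B), `id` (8 B), `height` (8 B), so it starts at offset 1 + 8 + 8 + 8 = 25 and occupies 4 bytes.
Bytes at offsets 25..28: 5A BB CA A5.
In big-endian order the high byte comes first in memory.
The bytes are already most-significant first: 0x5ABBCAA5.

0x5ABBCAA5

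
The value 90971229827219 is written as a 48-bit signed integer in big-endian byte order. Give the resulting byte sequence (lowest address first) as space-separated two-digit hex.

90971229827219 in hexadecimal, padded to 48 bits, is 0x52BCE3D6B093.
Split into bytes (most-significant first): 52 BC E3 D6 B0 93.
Big-endian: lowest address holds the most-significant byte.
So the memory order matches the most-significant-first order: 52 BC E3 D6 B0 93.

52 BC E3 D6 B0 93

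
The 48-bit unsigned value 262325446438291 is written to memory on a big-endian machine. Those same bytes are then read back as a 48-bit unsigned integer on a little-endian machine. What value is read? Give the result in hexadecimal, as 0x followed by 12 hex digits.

0x93ED0C6795EE

262325446438291 in 48-bit hexadecimal is 0xEE95670CED93.
Stored big-endian, the bytes at ascending addresses are EE 95 67 0C ED 93.
Read back as little-endian, the first byte is least significant, giving 0x93ED0C6795EE.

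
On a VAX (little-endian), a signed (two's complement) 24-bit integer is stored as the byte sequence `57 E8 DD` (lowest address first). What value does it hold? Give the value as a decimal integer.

Little-endian stores the least-significant byte at the lowest address.
Reassemble most-significant byte first: DD E8 57 → 0xDDE857.
Top bit is set, so as a signed 24-bit value this is 0xDDE857 − 2^24 = -2234281.

-2234281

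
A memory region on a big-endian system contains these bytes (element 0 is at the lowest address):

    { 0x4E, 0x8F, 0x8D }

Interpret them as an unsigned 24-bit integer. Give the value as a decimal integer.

In big-endian order the high byte comes first in memory.
The bytes are already most-significant first: 0x4E8F8D.
0x4E8F8D = 5148557.

5148557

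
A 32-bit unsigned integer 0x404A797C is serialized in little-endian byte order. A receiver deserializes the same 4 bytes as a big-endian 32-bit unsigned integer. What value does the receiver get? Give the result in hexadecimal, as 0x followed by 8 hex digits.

0x7C794A40

Stored little-endian, the bytes at ascending addresses are 7C 79 4A 40.
Read back as big-endian, the last byte is least significant, giving 0x7C794A40.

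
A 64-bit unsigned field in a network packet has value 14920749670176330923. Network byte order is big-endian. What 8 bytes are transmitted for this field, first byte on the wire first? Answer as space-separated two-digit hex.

14920749670176330923 in hexadecimal, padded to 64 bits, is 0xCF1126C5816314AB.
Split into bytes (most-significant first): CF 11 26 C5 81 63 14 AB.
In big-endian order the high byte comes first in memory.
So the memory order matches the most-significant-first order: CF 11 26 C5 81 63 14 AB.

CF 11 26 C5 81 63 14 AB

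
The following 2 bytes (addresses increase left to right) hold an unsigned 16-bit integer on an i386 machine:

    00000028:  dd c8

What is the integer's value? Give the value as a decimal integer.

Little-endian stores the least-significant byte at the lowest address.
Reassemble most-significant byte first: C8 DD → 0xC8DD.
0xC8DD = 51421.

51421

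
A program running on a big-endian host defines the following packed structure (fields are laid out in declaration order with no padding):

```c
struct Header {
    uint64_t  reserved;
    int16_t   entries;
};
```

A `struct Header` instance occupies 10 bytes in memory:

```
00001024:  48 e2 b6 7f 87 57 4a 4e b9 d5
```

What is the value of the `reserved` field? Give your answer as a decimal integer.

5251960774315166286

`reserved` is the first field, at byte offset 0, occupying 8 bytes.
Bytes at offsets 0..7: 48 E2 B6 7F 87 57 4A 4E.
In big-endian order the high byte comes first in memory.
The bytes are already most-significant first: 0x48E2B67F87574A4E.
0x48E2B67F87574A4E = 5251960774315166286.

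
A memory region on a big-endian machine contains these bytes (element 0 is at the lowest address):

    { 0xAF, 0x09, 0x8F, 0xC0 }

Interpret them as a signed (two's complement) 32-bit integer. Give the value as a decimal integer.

Big-endian: lowest address holds the most-significant byte.
The bytes are already most-significant first: 0xAF098FC0.
Top bit is set, so as a signed 32-bit value this is 0xAF098FC0 − 2^32 = -1358327872.

-1358327872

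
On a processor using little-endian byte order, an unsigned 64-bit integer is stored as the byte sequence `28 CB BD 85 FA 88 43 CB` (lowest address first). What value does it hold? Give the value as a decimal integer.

14646701022705994536

In little-endian order the low byte comes first in memory.
Reassemble most-significant byte first: CB 43 88 FA 85 BD CB 28 → 0xCB4388FA85BDCB28.
0xCB4388FA85BDCB28 = 14646701022705994536.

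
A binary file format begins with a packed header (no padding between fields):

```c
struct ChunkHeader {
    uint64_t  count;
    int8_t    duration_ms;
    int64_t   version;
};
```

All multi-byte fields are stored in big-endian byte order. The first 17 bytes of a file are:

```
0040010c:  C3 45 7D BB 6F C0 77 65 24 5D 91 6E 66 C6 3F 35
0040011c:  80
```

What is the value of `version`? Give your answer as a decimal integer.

6742291504842093952

`version` follows `count` (8 B), `duration_ms` (1 B), so it starts at offset 8 + 1 = 9 and occupies 8 bytes.
Bytes at offsets 9..16: 5D 91 6E 66 C6 3F 35 80.
In big-endian order the high byte comes first in memory.
The bytes are already most-significant first: 0x5D916E66C63F3580.
0x5D916E66C63F3580 = 6742291504842093952.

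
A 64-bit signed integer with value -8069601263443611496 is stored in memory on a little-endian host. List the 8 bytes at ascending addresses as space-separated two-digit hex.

Two's complement of -8069601263443611496 in 64 bits: 8069601263443611496 = 0x6FFCFB9832998F68; invert → 0x90030467CD667097; add 1 → 0x90030467CD667098.
Split into bytes (most-significant first): 90 03 04 67 CD 66 70 98.
Little-endian: lowest address holds the least-significant byte.
So at ascending addresses the bytes are 98 70 66 CD 67 04 03 90.

98 70 66 CD 67 04 03 90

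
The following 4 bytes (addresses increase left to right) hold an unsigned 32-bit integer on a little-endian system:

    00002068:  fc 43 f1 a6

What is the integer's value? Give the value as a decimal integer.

Little-endian: lowest address holds the least-significant byte.
Reassemble most-significant byte first: A6 F1 43 FC → 0xA6F143FC.
0xA6F143FC = 2800829436.

2800829436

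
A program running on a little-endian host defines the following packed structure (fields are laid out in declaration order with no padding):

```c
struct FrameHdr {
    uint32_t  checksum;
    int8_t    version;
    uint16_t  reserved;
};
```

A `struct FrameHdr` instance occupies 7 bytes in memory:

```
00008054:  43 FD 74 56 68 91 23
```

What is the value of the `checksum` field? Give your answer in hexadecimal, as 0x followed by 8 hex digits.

0x5674FD43

`checksum` is the first field, at byte offset 0, occupying 4 bytes.
Bytes at offsets 0..3: 43 FD 74 56.
In little-endian order the low byte comes first in memory.
Reassemble most-significant byte first: 56 74 FD 43 → 0x5674FD43.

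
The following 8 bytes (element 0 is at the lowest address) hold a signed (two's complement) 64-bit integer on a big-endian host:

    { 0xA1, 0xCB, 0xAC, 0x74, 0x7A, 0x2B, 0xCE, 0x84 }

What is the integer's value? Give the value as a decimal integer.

Big-endian stores the most-significant byte at the lowest address.
The bytes are already most-significant first: 0xA1CBAC747A2BCE84.
Top bit is set, so as a signed 64-bit value this is 0xA1CBAC747A2BCE84 − 2^64 = -6788142397065015676.

-6788142397065015676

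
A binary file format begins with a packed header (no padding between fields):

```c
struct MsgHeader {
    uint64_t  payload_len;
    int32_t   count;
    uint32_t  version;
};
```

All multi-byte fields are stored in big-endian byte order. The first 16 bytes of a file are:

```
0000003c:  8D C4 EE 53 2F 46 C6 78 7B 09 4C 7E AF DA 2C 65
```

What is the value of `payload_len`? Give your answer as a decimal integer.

10215551895825991288

`payload_len` is the first field, at byte offset 0, occupying 8 bytes.
Bytes at offsets 0..7: 8D C4 EE 53 2F 46 C6 78.
Big-endian: lowest address holds the most-significant byte.
The bytes are already most-significant first: 0x8DC4EE532F46C678.
0x8DC4EE532F46C678 = 10215551895825991288.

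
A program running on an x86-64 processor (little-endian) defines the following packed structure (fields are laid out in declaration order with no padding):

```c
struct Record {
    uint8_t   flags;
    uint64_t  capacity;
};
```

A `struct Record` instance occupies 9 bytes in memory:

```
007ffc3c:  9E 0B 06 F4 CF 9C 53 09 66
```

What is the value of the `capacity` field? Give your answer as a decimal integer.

`capacity` follows `flags` (1 byte), so it starts at byte offset 1 and occupies 8 bytes.
Bytes at offsets 1..8: 0B 06 F4 CF 9C 53 09 66.
Little-endian: lowest address holds the least-significant byte.
Reassemble most-significant byte first: 66 09 53 9C CF F4 06 0B → 0x6609539CCFF4060B.
0x6609539CCFF4060B = 7352499799627925003.

7352499799627925003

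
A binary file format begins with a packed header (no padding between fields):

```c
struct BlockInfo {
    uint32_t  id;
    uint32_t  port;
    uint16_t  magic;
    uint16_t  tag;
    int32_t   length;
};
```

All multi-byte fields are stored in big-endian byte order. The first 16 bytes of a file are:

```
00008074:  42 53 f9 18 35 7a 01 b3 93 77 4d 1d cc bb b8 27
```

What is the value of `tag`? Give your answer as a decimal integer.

19741

`tag` follows `id` (4 B), `port` (4 B), `magic` (2 B), so it starts at offset 4 + 4 + 2 = 10 and occupies 2 bytes.
Bytes at offsets 10..11: 4D 1D.
In big-endian order the high byte comes first in memory.
The bytes are already most-significant first: 0x4D1D.
0x4D1D = 19741.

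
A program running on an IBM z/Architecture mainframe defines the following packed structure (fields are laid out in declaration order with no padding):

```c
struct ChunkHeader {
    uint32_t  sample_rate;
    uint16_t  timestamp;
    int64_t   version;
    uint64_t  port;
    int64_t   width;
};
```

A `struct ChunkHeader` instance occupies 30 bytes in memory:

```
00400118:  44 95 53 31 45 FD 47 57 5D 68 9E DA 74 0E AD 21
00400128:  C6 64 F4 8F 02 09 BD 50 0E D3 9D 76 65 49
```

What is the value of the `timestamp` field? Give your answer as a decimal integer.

`timestamp` follows `sample_rate` (4 bytes), so it starts at byte offset 4 and occupies 2 bytes.
Bytes at offsets 4..5: 45 FD.
In big-endian order the high byte comes first in memory.
The bytes are already most-significant first: 0x45FD.
0x45FD = 17917.

17917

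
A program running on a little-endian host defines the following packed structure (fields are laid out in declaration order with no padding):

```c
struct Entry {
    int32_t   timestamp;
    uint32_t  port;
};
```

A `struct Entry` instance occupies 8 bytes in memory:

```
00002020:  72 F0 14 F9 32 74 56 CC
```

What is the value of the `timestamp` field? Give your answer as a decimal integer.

-116068238

`timestamp` is the first field, at byte offset 0, occupying 4 bytes.
Bytes at offsets 0..3: 72 F0 14 F9.
Little-endian: lowest address holds the least-significant byte.
Reassemble most-significant byte first: F9 14 F0 72 → 0xF914F072.
Top bit is set, so as a signed 32-bit value this is 0xF914F072 − 2^32 = -116068238.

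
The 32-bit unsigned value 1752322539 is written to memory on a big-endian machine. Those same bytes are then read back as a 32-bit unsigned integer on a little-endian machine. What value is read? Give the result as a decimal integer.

1752322539 in 32-bit hexadecimal is 0x687251EB.
Stored big-endian, the bytes at ascending addresses are 68 72 51 EB.
Read back as little-endian, the first byte is least significant, giving 0xEB517268.
0xEB517268 = 3947983464.

3947983464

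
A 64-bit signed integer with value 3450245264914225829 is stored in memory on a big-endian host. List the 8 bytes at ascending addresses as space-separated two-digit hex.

2F E1 BB C9 CB 2F 9A A5

3450245264914225829 in hexadecimal, padded to 64 bits, is 0x2FE1BBC9CB2F9AA5.
Split into bytes (most-significant first): 2F E1 BB C9 CB 2F 9A A5.
In big-endian order the high byte comes first in memory.
So the memory order matches the most-significant-first order: 2F E1 BB C9 CB 2F 9A A5.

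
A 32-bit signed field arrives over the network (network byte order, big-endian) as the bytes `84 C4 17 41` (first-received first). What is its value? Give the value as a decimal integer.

Big-endian: lowest address holds the most-significant byte.
The bytes are already most-significant first: 0x84C41741.
Top bit is set, so as a signed 32-bit value this is 0x84C41741 − 2^32 = -2067523775.

-2067523775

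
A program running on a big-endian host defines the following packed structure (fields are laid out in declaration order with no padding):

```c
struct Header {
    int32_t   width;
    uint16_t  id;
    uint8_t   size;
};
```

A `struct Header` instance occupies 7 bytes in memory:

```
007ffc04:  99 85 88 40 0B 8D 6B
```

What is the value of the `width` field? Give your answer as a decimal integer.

`width` is the first field, at byte offset 0, occupying 4 bytes.
Bytes at offsets 0..3: 99 85 88 40.
Big-endian stores the most-significant byte at the lowest address.
The bytes are already most-significant first: 0x99858840.
Top bit is set, so as a signed 32-bit value this is 0x99858840 − 2^32 = -1719302080.

-1719302080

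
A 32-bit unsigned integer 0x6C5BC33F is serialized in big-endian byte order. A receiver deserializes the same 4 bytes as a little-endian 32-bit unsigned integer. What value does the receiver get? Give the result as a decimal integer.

1069767532

Stored big-endian, the bytes at ascending addresses are 6C 5B C3 3F.
Read back as little-endian, the first byte is least significant, giving 0x3FC35B6C.
0x3FC35B6C = 1069767532.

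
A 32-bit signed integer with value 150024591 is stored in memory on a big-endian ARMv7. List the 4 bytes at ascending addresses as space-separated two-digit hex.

150024591 in hexadecimal, padded to 32 bits, is 0x08F1318F.
Split into bytes (most-significant first): 08 F1 31 8F.
Big-endian: lowest address holds the most-significant byte.
So the memory order matches the most-significant-first order: 08 F1 31 8F.

08 F1 31 8F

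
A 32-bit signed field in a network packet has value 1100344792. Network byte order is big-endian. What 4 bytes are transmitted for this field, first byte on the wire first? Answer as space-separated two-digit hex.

1100344792 in hexadecimal, padded to 32 bits, is 0x4195EDD8.
Split into bytes (most-significant first): 41 95 ED D8.
In big-endian order the high byte comes first in memory.
So the memory order matches the most-significant-first order: 41 95 ED D8.

41 95 ED D8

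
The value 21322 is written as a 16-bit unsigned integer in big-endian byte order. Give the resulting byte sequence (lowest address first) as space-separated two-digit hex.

53 4A

21322 in hexadecimal, padded to 16 bits, is 0x534A.
Split into bytes (most-significant first): 53 4A.
In big-endian order the high byte comes first in memory.
So the memory order matches the most-significant-first order: 53 4A.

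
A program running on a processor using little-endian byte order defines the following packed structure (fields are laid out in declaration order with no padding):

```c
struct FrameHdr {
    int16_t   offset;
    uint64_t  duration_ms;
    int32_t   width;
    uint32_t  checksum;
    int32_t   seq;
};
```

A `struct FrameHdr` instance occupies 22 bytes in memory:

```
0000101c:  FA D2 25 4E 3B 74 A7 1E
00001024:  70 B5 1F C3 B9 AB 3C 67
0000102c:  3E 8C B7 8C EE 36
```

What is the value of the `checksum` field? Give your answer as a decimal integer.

`checksum` follows `offset` (2 B), `duration_ms` (8 B), `width` (4 B), so it starts at offset 2 + 8 + 4 = 14 and occupies 4 bytes.
Bytes at offsets 14..17: 3C 67 3E 8C.
In little-endian order the low byte comes first in memory.
Reassemble most-significant byte first: 8C 3E 67 3C → 0x8C3E673C.
0x8C3E673C = 2352899900.

2352899900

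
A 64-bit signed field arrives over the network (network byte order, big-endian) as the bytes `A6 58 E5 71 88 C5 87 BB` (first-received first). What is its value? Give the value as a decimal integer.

In big-endian order the high byte comes first in memory.
The bytes are already most-significant first: 0xA658E57188C587BB.
Top bit is set, so as a signed 64-bit value this is 0xA658E57188C587BB − 2^64 = -6460161389674264645.

-6460161389674264645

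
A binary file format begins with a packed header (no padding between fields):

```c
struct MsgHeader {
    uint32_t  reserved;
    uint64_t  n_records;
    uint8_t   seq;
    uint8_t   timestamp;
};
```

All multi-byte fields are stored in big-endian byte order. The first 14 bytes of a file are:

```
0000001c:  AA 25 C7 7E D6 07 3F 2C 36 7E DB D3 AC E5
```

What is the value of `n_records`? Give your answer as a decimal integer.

15422364908078947283

`n_records` follows `reserved` (4 bytes), so it starts at byte offset 4 and occupies 8 bytes.
Bytes at offsets 4..11: D6 07 3F 2C 36 7E DB D3.
Big-endian stores the most-significant byte at the lowest address.
The bytes are already most-significant first: 0xD6073F2C367EDBD3.
0xD6073F2C367EDBD3 = 15422364908078947283.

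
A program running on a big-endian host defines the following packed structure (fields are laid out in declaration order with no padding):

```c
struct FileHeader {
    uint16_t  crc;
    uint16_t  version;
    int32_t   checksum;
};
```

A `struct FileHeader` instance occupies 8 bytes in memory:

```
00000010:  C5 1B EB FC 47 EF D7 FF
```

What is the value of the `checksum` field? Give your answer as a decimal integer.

`checksum` follows `crc` (2 B), `version` (2 B), so it starts at offset 2 + 2 = 4 and occupies 4 bytes.
Bytes at offsets 4..7: 47 EF D7 FF.
Big-endian: lowest address holds the most-significant byte.
The bytes are already most-significant first: 0x47EFD7FF.
0x47EFD7FF = 1206900735.

1206900735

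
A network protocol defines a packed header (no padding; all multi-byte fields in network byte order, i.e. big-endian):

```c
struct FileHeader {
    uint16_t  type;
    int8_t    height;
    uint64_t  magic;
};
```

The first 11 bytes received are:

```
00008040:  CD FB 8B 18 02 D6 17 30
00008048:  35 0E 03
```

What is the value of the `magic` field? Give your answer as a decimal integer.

`magic` follows `type` (2 B), `height` (1 B), so it starts at offset 2 + 1 = 3 and occupies 8 bytes.
Bytes at offsets 3..10: 18 02 D6 17 30 35 0E 03.
Big-endian stores the most-significant byte at the lowest address.
The bytes are already most-significant first: 0x1802D61730350E03.
0x1802D61730350E03 = 1730180601945067011.

1730180601945067011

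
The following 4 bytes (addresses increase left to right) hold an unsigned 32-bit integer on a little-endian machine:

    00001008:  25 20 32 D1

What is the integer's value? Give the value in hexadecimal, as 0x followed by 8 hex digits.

0xD1322025

In little-endian order the low byte comes first in memory.
Reassemble most-significant byte first: D1 32 20 25 → 0xD1322025.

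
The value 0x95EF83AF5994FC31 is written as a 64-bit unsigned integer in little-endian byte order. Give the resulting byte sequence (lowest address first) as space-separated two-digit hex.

31 FC 94 59 AF 83 EF 95

Split into bytes (most-significant first): 95 EF 83 AF 59 94 FC 31.
Little-endian stores the least-significant byte at the lowest address.
So at ascending addresses the bytes are 31 FC 94 59 AF 83 EF 95.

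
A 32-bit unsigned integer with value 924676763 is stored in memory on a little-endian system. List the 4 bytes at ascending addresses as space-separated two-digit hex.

924676763 in hexadecimal, padded to 32 bits, is 0x371D729B.
Split into bytes (most-significant first): 37 1D 72 9B.
In little-endian order the low byte comes first in memory.
So at ascending addresses the bytes are 9B 72 1D 37.

9B 72 1D 37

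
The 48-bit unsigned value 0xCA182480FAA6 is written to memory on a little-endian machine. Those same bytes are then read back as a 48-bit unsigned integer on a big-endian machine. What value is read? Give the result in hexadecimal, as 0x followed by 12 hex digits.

0xA6FA802418CA

Stored little-endian, the bytes at ascending addresses are A6 FA 80 24 18 CA.
Read back as big-endian, the last byte is least significant, giving 0xA6FA802418CA.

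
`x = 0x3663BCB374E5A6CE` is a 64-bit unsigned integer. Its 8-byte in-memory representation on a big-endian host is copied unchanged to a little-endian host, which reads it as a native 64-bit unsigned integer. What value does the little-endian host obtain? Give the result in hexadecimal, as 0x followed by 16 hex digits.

Stored big-endian, the bytes at ascending addresses are 36 63 BC B3 74 E5 A6 CE.
Read back as little-endian, the first byte is least significant, giving 0xCEA6E574B3BC6336.

0xCEA6E574B3BC6336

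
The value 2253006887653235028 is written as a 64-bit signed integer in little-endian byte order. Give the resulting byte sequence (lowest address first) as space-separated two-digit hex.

54 59 14 CF D3 49 44 1F

2253006887653235028 in hexadecimal, padded to 64 bits, is 0x1F4449D3CF145954.
Split into bytes (most-significant first): 1F 44 49 D3 CF 14 59 54.
Little-endian stores the least-significant byte at the lowest address.
So at ascending addresses the bytes are 54 59 14 CF D3 49 44 1F.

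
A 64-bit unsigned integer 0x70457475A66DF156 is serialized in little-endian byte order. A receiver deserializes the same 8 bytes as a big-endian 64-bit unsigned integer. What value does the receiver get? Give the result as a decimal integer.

6264909118351623536

Stored little-endian, the bytes at ascending addresses are 56 F1 6D A6 75 74 45 70.
Read back as big-endian, the last byte is least significant, giving 0x56F16DA675744570.
0x56F16DA675744570 = 6264909118351623536.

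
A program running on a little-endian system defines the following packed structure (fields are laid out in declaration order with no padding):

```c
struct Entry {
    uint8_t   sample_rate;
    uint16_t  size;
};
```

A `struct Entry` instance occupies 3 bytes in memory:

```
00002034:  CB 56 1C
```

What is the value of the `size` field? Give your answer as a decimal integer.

`size` follows `sample_rate` (1 byte), so it starts at byte offset 1 and occupies 2 bytes.
Bytes at offsets 1..2: 56 1C.
Little-endian stores the least-significant byte at the lowest address.
Reassemble most-significant byte first: 1C 56 → 0x1C56.
0x1C56 = 7254.

7254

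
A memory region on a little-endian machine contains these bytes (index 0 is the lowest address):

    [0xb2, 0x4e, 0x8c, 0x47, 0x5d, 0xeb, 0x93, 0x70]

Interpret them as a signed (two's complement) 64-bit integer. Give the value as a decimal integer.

8112086139689258674

Little-endian: lowest address holds the least-significant byte.
Reassemble most-significant byte first: 70 93 EB 5D 47 8C 4E B2 → 0x7093EB5D478C4EB2.
0x7093EB5D478C4EB2 = 8112086139689258674.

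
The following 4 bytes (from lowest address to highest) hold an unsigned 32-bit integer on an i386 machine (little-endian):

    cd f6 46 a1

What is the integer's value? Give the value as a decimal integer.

Little-endian: lowest address holds the least-significant byte.
Reassemble most-significant byte first: A1 46 F6 CD → 0xA146F6CD.
0xA146F6CD = 2705782477.

2705782477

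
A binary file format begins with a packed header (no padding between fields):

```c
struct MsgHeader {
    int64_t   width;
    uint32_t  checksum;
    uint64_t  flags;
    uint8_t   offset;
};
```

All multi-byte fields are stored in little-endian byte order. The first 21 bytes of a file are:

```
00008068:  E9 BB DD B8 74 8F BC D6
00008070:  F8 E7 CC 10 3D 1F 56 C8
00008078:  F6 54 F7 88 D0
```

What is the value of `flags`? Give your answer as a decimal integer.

`flags` follows `width` (8 B), `checksum` (4 B), so it starts at offset 8 + 4 = 12 and occupies 8 bytes.
Bytes at offsets 12..19: 3D 1F 56 C8 F6 54 F7 88.
Little-endian: lowest address holds the least-significant byte.
Reassemble most-significant byte first: 88 F7 54 F6 C8 56 1F 3D → 0x88F754F6C8561F3D.
0x88F754F6C8561F3D = 9869450527305506621.

9869450527305506621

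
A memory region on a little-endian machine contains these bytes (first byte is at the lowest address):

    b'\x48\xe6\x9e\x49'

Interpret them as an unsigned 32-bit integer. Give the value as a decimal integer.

1235150408

In little-endian order the low byte comes first in memory.
Reassemble most-significant byte first: 49 9E E6 48 → 0x499EE648.
0x499EE648 = 1235150408.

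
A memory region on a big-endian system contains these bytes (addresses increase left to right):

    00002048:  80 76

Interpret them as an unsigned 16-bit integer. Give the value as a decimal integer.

Big-endian: lowest address holds the most-significant byte.
The bytes are already most-significant first: 0x8076.
0x8076 = 32886.

32886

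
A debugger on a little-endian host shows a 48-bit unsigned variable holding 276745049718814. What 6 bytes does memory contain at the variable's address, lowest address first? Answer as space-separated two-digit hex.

276745049718814 in hexadecimal, padded to 48 bits, is 0xFBB2BA61C01E.
Split into bytes (most-significant first): FB B2 BA 61 C0 1E.
Little-endian stores the least-significant byte at the lowest address.
So at ascending addresses the bytes are 1E C0 61 BA B2 FB.

1E C0 61 BA B2 FB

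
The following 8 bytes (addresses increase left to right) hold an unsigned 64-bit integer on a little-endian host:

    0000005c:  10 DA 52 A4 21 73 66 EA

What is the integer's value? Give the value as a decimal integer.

In little-endian order the low byte comes first in memory.
Reassemble most-significant byte first: EA 66 73 21 A4 52 DA 10 → 0xEA667321A452DA10.
0xEA667321A452DA10 = 16890314040827632144.

16890314040827632144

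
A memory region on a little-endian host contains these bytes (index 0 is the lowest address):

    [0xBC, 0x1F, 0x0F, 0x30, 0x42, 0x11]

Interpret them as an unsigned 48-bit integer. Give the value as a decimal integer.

18975971811260

Little-endian: lowest address holds the least-significant byte.
Reassemble most-significant byte first: 11 42 30 0F 1F BC → 0x1142300F1FBC.
0x1142300F1FBC = 18975971811260.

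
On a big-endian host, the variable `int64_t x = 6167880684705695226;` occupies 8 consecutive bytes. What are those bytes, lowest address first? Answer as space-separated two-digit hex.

6167880684705695226 in hexadecimal, padded to 64 bits, is 0x5598B6CDCCE045FA.
Split into bytes (most-significant first): 55 98 B6 CD CC E0 45 FA.
Big-endian: lowest address holds the most-significant byte.
So the memory order matches the most-significant-first order: 55 98 B6 CD CC E0 45 FA.

55 98 B6 CD CC E0 45 FA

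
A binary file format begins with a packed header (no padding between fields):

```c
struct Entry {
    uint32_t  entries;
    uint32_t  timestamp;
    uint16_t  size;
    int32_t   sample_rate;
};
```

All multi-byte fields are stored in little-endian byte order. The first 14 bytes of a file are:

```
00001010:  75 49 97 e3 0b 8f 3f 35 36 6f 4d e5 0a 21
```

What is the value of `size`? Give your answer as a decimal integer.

28470

`size` follows `entries` (4 B), `timestamp` (4 B), so it starts at offset 4 + 4 = 8 and occupies 2 bytes.
Bytes at offsets 8..9: 36 6F.
Little-endian: lowest address holds the least-significant byte.
Reassemble most-significant byte first: 6F 36 → 0x6F36.
0x6F36 = 28470.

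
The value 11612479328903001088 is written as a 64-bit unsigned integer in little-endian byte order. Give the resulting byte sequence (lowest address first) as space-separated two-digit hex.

11612479328903001088 in hexadecimal, padded to 64 bits, is 0xA127D06C90D47400.
Split into bytes (most-significant first): A1 27 D0 6C 90 D4 74 00.
Little-endian stores the least-significant byte at the lowest address.
So at ascending addresses the bytes are 00 74 D4 90 6C D0 27 A1.

00 74 D4 90 6C D0 27 A1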